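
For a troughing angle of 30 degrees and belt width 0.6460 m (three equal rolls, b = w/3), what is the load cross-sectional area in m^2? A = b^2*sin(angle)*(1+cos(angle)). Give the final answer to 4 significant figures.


b = 0.6460/3 = 0.215333 m
A = 0.215333^2 * sin(30 deg) * (1 + cos(30 deg))
A = 0.04326 m^2


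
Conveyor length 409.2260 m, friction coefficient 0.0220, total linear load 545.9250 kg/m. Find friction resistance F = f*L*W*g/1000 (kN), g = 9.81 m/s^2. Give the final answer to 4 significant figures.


F = 0.0220 * 409.2260 * 545.9250 * 9.81 / 1000
F = 48.22 kN


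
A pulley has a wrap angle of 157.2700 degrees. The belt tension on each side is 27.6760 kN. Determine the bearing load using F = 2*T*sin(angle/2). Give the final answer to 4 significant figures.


F = 2 * 27.6760 * sin(157.2700/2 deg)
F = 54.27 kN


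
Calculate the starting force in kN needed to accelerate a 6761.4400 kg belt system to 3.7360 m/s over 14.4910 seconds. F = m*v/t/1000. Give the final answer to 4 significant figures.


F = 6761.4400 * 3.7360 / 14.4910 / 1000
F = 1.743 kN


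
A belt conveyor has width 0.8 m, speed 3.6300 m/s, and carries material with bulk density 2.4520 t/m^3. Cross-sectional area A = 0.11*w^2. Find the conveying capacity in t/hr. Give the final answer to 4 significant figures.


A = 0.11 * 0.8^2 = 0.0704 m^2
C = 0.0704 * 3.6300 * 2.4520 * 3600
C = 2256 t/hr


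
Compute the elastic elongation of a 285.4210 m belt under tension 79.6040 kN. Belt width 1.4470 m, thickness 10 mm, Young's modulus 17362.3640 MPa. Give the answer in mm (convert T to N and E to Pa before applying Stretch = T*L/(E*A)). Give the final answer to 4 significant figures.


A = 1.4470 * 0.01 = 0.01447 m^2
Stretch = 79.6040*1000 * 285.4210 / (17362.3640e6 * 0.01447) * 1000
Stretch = 90.44 mm


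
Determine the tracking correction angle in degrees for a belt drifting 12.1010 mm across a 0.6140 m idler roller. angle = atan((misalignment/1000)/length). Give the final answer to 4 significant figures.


misalign_m = 12.1010 / 1000 = 0.012101 m
angle = atan(0.012101 / 0.6140)
angle = 1.129 deg


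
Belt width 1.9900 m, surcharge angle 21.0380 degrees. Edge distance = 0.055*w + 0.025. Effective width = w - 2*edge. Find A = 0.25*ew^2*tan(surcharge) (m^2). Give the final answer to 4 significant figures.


edge = 0.055*1.9900 + 0.025 = 0.13445 m
ew = 1.9900 - 2*0.13445 = 1.7211 m
A = 0.25 * 1.7211^2 * tan(21.0380 deg)
A = 0.2848 m^2


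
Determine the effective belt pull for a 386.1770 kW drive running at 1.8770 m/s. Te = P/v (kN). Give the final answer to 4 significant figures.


Te = P / v = 386.1770 / 1.8770
Te = 205.7 kN


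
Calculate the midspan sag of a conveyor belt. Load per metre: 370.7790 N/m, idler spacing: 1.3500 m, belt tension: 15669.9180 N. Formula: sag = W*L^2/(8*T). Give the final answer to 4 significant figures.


sag = 370.7790 * 1.3500^2 / (8 * 15669.9180)
sag = 0.005390 m


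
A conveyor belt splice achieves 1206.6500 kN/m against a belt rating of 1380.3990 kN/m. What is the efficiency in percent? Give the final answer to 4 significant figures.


Eff = 1206.6500 / 1380.3990 * 100
Eff = 87.41 %


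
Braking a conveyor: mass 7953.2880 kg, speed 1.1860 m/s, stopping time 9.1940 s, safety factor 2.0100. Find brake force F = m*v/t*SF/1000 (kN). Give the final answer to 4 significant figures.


F = 7953.2880 * 1.1860 / 9.1940 * 2.0100 / 1000
F = 2.062 kN


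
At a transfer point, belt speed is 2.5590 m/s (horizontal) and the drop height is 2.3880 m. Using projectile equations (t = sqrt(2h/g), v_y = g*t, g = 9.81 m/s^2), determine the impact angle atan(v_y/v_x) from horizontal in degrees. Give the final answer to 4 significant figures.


t = sqrt(2*2.3880/9.81) = 0.697746 s
v_y = 9.81 * 0.697746 = 6.84489 m/s
angle = atan(6.84489 / 2.5590) = 69.50 deg


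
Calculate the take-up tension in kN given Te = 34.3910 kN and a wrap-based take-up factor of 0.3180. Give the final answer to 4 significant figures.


T_tu = 34.3910 * 0.3180
T_tu = 10.94 kN


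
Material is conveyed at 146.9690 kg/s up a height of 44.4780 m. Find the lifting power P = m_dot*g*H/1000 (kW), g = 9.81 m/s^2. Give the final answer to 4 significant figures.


P = 146.9690 * 9.81 * 44.4780 / 1000
P = 64.13 kW


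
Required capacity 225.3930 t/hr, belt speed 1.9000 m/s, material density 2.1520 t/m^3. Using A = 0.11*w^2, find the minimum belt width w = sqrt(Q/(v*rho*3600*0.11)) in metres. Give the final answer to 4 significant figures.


A_req = 225.3930 / (1.9000 * 2.1520 * 3600) = 0.0153124 m^2
w = sqrt(0.0153124 / 0.11)
w = 0.3731 m


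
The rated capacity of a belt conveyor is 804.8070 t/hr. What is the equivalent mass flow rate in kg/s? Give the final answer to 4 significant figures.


m_dot = 804.8070 * 1000 / 3600
m_dot = 223.6 kg/s


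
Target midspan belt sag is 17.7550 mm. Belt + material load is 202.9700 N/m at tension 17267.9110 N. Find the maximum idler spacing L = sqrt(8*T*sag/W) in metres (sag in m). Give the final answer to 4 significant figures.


sag = 17.7550/1000 = 0.017755 m
L = sqrt(8 * 17267.9110 * 0.017755 / 202.9700)
L = 3.476 m


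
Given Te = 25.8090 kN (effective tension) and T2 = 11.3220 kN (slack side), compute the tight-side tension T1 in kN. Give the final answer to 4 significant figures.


T1 = Te + T2 = 25.8090 + 11.3220
T1 = 37.13 kN


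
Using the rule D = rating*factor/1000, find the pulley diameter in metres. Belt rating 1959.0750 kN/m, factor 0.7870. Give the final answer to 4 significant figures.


D = 1959.0750 * 0.7870 / 1000
D = 1.542 m


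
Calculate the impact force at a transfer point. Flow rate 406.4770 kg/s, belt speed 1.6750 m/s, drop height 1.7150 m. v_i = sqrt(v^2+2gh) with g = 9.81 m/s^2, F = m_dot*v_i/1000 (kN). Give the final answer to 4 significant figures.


v_i = sqrt(1.6750^2 + 2*9.81*1.7150) = 6.03771 m/s
F = 406.4770 * 6.03771 / 1000
F = 2.454 kN


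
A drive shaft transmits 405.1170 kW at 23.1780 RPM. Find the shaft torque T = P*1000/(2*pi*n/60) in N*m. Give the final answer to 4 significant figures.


omega = 2*pi*23.1780/60 = 2.42719 rad/s
T = 405.1170*1000 / 2.42719
T = 166900 N*m


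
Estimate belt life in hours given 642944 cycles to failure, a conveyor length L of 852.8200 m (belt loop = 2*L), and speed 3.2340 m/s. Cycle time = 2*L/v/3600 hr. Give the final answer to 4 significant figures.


cycle_time = 2 * 852.8200 / 3.2340 / 3600 = 0.146502 hr
life = 642944 * 0.146502 = 94190 hours


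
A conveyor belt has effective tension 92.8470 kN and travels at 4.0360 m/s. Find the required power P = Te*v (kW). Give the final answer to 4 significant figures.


P = Te * v = 92.8470 * 4.0360
P = 374.7 kW


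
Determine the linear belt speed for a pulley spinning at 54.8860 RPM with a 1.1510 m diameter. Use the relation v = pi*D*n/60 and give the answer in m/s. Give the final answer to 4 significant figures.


v = pi * 1.1510 * 54.8860 / 60
v = 3.308 m/s


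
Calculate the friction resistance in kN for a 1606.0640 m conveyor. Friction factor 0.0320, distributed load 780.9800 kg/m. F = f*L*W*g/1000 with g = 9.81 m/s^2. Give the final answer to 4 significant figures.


F = 0.0320 * 1606.0640 * 780.9800 * 9.81 / 1000
F = 393.8 kN


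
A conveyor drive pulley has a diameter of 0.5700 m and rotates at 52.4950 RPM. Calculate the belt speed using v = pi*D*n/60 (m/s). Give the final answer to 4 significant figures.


v = pi * 0.5700 * 52.4950 / 60
v = 1.567 m/s


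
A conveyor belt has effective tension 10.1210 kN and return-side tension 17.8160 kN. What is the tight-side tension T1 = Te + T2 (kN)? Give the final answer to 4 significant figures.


T1 = Te + T2 = 10.1210 + 17.8160
T1 = 27.94 kN


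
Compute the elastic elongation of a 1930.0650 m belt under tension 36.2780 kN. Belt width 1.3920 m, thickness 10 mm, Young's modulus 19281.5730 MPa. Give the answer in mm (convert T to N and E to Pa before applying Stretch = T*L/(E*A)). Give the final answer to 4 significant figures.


A = 1.3920 * 0.01 = 0.01392 m^2
Stretch = 36.2780*1000 * 1930.0650 / (19281.5730e6 * 0.01392) * 1000
Stretch = 260.9 mm


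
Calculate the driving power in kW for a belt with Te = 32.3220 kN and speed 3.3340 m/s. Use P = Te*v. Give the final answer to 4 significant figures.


P = Te * v = 32.3220 * 3.3340
P = 107.8 kW


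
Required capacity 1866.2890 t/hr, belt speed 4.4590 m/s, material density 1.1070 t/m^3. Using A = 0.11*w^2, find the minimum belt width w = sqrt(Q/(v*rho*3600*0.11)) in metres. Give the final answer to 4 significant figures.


A_req = 1866.2890 / (4.4590 * 1.1070 * 3600) = 0.105025 m^2
w = sqrt(0.105025 / 0.11)
w = 0.9771 m


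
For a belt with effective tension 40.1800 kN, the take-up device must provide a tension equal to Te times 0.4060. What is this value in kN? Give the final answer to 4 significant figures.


T_tu = 40.1800 * 0.4060
T_tu = 16.31 kN


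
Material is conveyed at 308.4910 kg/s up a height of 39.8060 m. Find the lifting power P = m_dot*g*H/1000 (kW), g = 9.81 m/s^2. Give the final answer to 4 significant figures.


P = 308.4910 * 9.81 * 39.8060 / 1000
P = 120.5 kW


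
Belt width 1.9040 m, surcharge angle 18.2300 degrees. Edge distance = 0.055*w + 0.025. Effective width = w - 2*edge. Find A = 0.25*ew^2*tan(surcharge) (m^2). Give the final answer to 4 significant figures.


edge = 0.055*1.9040 + 0.025 = 0.12972 m
ew = 1.9040 - 2*0.12972 = 1.64456 m
A = 0.25 * 1.64456^2 * tan(18.2300 deg)
A = 0.2227 m^2


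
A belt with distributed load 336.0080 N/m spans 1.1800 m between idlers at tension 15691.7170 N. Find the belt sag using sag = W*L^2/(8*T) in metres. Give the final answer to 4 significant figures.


sag = 336.0080 * 1.1800^2 / (8 * 15691.7170)
sag = 0.003727 m


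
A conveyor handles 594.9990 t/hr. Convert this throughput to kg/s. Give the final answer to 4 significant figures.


m_dot = 594.9990 * 1000 / 3600
m_dot = 165.3 kg/s


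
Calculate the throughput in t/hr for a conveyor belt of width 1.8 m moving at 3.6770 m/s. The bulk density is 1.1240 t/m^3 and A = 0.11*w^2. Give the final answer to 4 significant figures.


A = 0.11 * 1.8^2 = 0.3564 m^2
C = 0.3564 * 3.6770 * 1.1240 * 3600
C = 5303 t/hr


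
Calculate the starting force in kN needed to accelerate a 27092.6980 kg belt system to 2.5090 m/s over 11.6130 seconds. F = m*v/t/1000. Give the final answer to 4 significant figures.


F = 27092.6980 * 2.5090 / 11.6130 / 1000
F = 5.853 kN


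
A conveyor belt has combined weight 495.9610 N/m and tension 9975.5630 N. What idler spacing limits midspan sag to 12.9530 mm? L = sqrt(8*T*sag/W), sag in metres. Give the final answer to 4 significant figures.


sag = 12.9530/1000 = 0.012953 m
L = sqrt(8 * 9975.5630 * 0.012953 / 495.9610)
L = 1.444 m


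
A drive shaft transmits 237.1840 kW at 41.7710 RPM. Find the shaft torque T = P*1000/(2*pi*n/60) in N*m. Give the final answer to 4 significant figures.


omega = 2*pi*41.7710/60 = 4.37425 rad/s
T = 237.1840*1000 / 4.37425
T = 54220 N*m


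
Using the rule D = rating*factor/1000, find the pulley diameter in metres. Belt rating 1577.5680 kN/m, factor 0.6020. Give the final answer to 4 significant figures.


D = 1577.5680 * 0.6020 / 1000
D = 0.9497 m


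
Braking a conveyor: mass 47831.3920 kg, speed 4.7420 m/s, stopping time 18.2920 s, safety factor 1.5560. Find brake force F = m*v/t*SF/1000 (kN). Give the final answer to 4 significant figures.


F = 47831.3920 * 4.7420 / 18.2920 * 1.5560 / 1000
F = 19.29 kN


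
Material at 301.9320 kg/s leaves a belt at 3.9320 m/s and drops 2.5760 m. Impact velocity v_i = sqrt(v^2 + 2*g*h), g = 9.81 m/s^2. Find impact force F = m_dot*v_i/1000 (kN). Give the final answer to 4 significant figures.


v_i = sqrt(3.9320^2 + 2*9.81*2.5760) = 8.12415 m/s
F = 301.9320 * 8.12415 / 1000
F = 2.453 kN


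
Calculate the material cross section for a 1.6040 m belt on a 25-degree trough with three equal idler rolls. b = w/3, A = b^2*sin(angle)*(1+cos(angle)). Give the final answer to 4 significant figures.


b = 1.6040/3 = 0.534667 m
A = 0.534667^2 * sin(25 deg) * (1 + cos(25 deg))
A = 0.2303 m^2


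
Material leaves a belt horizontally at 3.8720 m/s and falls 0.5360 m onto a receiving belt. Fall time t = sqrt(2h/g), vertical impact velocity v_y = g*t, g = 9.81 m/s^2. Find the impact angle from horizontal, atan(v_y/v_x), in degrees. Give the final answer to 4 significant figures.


t = sqrt(2*0.5360/9.81) = 0.33057 s
v_y = 9.81 * 0.33057 = 3.24289 m/s
angle = atan(3.24289 / 3.8720) = 39.95 deg


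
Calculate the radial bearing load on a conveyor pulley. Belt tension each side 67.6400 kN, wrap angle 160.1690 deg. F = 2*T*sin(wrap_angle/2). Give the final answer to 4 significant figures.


F = 2 * 67.6400 * sin(160.1690/2 deg)
F = 133.3 kN


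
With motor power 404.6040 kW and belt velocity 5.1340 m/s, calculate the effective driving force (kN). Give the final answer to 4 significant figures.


Te = P / v = 404.6040 / 5.1340
Te = 78.81 kN


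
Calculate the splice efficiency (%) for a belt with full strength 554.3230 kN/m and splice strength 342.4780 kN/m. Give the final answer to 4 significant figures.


Eff = 342.4780 / 554.3230 * 100
Eff = 61.78 %


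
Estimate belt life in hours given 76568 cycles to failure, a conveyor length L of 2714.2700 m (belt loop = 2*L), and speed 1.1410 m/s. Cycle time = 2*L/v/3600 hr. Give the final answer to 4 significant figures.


cycle_time = 2 * 2714.2700 / 1.1410 / 3600 = 1.32158 hr
life = 76568 * 1.32158 = 101200 hours


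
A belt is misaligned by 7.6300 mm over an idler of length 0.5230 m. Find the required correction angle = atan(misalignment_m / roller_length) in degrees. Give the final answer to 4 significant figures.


misalign_m = 7.6300 / 1000 = 0.007630 m
angle = atan(0.007630 / 0.5230)
angle = 0.8358 deg


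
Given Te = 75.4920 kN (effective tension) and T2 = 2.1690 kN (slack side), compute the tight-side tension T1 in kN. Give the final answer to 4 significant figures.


T1 = Te + T2 = 75.4920 + 2.1690
T1 = 77.66 kN


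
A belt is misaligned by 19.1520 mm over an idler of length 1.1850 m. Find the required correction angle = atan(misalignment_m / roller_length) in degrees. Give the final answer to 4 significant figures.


misalign_m = 19.1520 / 1000 = 0.019152 m
angle = atan(0.019152 / 1.1850)
angle = 0.9259 deg


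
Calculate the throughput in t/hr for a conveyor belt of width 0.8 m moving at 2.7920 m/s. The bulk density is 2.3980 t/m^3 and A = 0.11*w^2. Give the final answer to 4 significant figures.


A = 0.11 * 0.8^2 = 0.0704 m^2
C = 0.0704 * 2.7920 * 2.3980 * 3600
C = 1697 t/hr


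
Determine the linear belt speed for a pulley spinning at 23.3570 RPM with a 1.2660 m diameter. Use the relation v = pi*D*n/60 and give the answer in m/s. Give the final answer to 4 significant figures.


v = pi * 1.2660 * 23.3570 / 60
v = 1.548 m/s


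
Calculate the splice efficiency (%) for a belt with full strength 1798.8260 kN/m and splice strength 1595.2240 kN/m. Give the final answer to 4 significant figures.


Eff = 1595.2240 / 1798.8260 * 100
Eff = 88.68 %


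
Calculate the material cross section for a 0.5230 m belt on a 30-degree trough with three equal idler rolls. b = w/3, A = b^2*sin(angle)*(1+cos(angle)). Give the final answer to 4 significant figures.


b = 0.5230/3 = 0.174333 m
A = 0.174333^2 * sin(30 deg) * (1 + cos(30 deg))
A = 0.02836 m^2


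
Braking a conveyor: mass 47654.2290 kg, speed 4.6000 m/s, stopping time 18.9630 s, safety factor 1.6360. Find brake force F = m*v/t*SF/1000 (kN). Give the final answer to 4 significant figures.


F = 47654.2290 * 4.6000 / 18.9630 * 1.6360 / 1000
F = 18.91 kN


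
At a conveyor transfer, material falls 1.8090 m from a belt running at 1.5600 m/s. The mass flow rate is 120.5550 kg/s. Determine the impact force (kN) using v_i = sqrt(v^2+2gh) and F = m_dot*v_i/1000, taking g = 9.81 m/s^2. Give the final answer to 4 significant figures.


v_i = sqrt(1.5600^2 + 2*9.81*1.8090) = 6.15842 m/s
F = 120.5550 * 6.15842 / 1000
F = 0.7424 kN


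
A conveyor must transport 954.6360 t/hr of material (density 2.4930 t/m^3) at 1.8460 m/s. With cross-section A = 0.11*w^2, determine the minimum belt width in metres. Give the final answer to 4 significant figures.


A_req = 954.6360 / (1.8460 * 2.4930 * 3600) = 0.0576211 m^2
w = sqrt(0.0576211 / 0.11)
w = 0.7238 m


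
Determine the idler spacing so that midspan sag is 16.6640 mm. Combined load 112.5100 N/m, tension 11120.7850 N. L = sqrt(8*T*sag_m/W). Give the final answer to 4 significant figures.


sag = 16.6640/1000 = 0.016664 m
L = sqrt(8 * 11120.7850 * 0.016664 / 112.5100)
L = 3.630 m


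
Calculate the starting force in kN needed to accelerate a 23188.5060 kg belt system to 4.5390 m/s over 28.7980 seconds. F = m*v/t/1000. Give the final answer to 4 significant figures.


F = 23188.5060 * 4.5390 / 28.7980 / 1000
F = 3.655 kN


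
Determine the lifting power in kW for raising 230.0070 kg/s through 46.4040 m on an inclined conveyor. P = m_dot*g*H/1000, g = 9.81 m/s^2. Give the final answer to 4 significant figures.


P = 230.0070 * 9.81 * 46.4040 / 1000
P = 104.7 kW


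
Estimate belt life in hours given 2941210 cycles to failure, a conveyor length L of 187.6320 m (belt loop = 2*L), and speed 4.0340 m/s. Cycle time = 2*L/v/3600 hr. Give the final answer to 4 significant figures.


cycle_time = 2 * 187.6320 / 4.0340 / 3600 = 0.0258404 hr
life = 2941210 * 0.0258404 = 76000 hours


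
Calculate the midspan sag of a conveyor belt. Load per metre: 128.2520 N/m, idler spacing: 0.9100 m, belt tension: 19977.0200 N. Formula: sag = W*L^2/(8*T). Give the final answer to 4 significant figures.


sag = 128.2520 * 0.9100^2 / (8 * 19977.0200)
sag = 0.0006645 m


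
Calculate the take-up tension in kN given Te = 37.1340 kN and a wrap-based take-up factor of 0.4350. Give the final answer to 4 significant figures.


T_tu = 37.1340 * 0.4350
T_tu = 16.15 kN


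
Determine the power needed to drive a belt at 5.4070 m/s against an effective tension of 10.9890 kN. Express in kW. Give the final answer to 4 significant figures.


P = Te * v = 10.9890 * 5.4070
P = 59.42 kW


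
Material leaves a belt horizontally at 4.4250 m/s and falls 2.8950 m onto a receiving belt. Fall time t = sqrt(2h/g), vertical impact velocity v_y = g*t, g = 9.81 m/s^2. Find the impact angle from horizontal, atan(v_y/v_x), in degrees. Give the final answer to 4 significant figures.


t = sqrt(2*2.8950/9.81) = 0.768254 s
v_y = 9.81 * 0.768254 = 7.53657 m/s
angle = atan(7.53657 / 4.4250) = 59.58 deg


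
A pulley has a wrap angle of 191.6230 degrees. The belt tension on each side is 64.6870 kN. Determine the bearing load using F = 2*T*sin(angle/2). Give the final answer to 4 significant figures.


F = 2 * 64.6870 * sin(191.6230/2 deg)
F = 128.7 kN


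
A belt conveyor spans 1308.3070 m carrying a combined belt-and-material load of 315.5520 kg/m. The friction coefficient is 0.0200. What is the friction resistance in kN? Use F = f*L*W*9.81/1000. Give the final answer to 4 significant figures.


F = 0.0200 * 1308.3070 * 315.5520 * 9.81 / 1000
F = 81.00 kN


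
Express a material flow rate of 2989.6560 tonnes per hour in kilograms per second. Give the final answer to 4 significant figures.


m_dot = 2989.6560 * 1000 / 3600
m_dot = 830.5 kg/s


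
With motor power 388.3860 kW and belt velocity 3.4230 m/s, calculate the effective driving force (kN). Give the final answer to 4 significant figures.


Te = P / v = 388.3860 / 3.4230
Te = 113.5 kN


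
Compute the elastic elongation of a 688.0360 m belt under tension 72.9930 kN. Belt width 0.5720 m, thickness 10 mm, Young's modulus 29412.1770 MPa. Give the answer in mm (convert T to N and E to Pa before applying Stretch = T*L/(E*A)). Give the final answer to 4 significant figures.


A = 0.5720 * 0.01 = 0.00572 m^2
Stretch = 72.9930*1000 * 688.0360 / (29412.1770e6 * 0.00572) * 1000
Stretch = 298.5 mm


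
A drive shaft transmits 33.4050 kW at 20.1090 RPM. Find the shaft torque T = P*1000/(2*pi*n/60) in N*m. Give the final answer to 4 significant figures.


omega = 2*pi*20.1090/60 = 2.10581 rad/s
T = 33.4050*1000 / 2.10581
T = 15860 N*m


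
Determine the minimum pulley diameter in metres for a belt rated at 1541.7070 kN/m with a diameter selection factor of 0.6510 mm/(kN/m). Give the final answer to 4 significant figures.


D = 1541.7070 * 0.6510 / 1000
D = 1.004 m


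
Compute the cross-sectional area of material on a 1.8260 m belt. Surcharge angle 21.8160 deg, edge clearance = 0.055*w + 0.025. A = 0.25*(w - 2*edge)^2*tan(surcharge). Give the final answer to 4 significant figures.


edge = 0.055*1.8260 + 0.025 = 0.12543 m
ew = 1.8260 - 2*0.12543 = 1.57514 m
A = 0.25 * 1.57514^2 * tan(21.8160 deg)
A = 0.2483 m^2


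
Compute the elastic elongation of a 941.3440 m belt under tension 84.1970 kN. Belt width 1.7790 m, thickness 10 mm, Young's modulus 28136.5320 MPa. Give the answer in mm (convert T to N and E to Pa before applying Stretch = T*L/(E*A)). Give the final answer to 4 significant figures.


A = 1.7790 * 0.01 = 0.01779 m^2
Stretch = 84.1970*1000 * 941.3440 / (28136.5320e6 * 0.01779) * 1000
Stretch = 158.3 mm


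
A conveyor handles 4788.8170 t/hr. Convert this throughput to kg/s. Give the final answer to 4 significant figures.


m_dot = 4788.8170 * 1000 / 3600
m_dot = 1330 kg/s


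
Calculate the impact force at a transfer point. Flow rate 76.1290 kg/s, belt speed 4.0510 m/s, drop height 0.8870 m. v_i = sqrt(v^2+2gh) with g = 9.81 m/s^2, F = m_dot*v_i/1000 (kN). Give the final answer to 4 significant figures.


v_i = sqrt(4.0510^2 + 2*9.81*0.8870) = 5.81494 m/s
F = 76.1290 * 5.81494 / 1000
F = 0.4427 kN


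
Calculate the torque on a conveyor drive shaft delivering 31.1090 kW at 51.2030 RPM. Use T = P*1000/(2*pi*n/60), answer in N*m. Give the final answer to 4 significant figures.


omega = 2*pi*51.2030/60 = 5.36197 rad/s
T = 31.1090*1000 / 5.36197
T = 5802 N*m


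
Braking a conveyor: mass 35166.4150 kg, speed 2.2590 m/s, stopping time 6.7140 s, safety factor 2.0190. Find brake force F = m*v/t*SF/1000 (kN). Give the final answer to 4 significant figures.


F = 35166.4150 * 2.2590 / 6.7140 * 2.0190 / 1000
F = 23.89 kN


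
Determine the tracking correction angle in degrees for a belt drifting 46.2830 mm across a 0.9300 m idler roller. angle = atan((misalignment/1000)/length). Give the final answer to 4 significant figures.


misalign_m = 46.2830 / 1000 = 0.046283 m
angle = atan(0.046283 / 0.9300)
angle = 2.849 deg


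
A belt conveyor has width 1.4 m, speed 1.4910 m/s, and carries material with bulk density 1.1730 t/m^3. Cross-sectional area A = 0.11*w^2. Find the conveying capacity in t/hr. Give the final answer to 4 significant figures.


A = 0.11 * 1.4^2 = 0.2156 m^2
C = 0.2156 * 1.4910 * 1.1730 * 3600
C = 1357 t/hr


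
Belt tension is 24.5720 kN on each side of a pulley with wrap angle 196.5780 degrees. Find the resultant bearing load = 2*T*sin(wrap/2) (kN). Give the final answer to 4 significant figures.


F = 2 * 24.5720 * sin(196.5780/2 deg)
F = 48.63 kN


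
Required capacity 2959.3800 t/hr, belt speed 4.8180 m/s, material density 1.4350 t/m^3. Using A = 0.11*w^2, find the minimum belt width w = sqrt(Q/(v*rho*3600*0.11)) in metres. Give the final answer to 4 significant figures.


A_req = 2959.3800 / (4.8180 * 1.4350 * 3600) = 0.118899 m^2
w = sqrt(0.118899 / 0.11)
w = 1.040 m


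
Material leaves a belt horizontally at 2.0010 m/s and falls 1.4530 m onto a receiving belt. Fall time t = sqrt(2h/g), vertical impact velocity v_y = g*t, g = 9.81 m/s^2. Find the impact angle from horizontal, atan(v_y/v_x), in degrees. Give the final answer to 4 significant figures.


t = sqrt(2*1.4530/9.81) = 0.544269 s
v_y = 9.81 * 0.544269 = 5.33928 m/s
angle = atan(5.33928 / 2.0010) = 69.46 deg


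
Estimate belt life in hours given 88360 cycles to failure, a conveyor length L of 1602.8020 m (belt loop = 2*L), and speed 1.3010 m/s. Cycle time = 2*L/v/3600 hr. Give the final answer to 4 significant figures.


cycle_time = 2 * 1602.8020 / 1.3010 / 3600 = 0.684432 hr
life = 88360 * 0.684432 = 60480 hours


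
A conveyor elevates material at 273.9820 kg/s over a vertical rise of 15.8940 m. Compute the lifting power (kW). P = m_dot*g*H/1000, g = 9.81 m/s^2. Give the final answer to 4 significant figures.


P = 273.9820 * 9.81 * 15.8940 / 1000
P = 42.72 kW


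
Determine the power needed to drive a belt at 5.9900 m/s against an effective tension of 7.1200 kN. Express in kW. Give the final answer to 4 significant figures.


P = Te * v = 7.1200 * 5.9900
P = 42.65 kW


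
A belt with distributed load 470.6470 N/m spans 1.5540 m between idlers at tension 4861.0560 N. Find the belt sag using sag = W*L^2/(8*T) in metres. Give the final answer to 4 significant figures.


sag = 470.6470 * 1.5540^2 / (8 * 4861.0560)
sag = 0.02923 m


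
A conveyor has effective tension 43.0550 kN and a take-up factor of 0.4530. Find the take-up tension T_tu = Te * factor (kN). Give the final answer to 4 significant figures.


T_tu = 43.0550 * 0.4530
T_tu = 19.50 kN


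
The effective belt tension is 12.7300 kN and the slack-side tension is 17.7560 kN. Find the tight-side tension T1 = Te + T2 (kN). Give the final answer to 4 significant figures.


T1 = Te + T2 = 12.7300 + 17.7560
T1 = 30.49 kN


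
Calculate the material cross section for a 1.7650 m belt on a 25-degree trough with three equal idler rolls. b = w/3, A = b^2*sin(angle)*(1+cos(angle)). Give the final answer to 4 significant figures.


b = 1.7650/3 = 0.588333 m
A = 0.588333^2 * sin(25 deg) * (1 + cos(25 deg))
A = 0.2789 m^2


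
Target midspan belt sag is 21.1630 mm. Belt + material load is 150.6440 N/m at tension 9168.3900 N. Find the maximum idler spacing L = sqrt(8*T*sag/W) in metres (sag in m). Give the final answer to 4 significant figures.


sag = 21.1630/1000 = 0.021163 m
L = sqrt(8 * 9168.3900 * 0.021163 / 150.6440)
L = 3.210 m


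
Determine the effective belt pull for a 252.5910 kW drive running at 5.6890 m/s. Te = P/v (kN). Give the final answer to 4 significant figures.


Te = P / v = 252.5910 / 5.6890
Te = 44.40 kN


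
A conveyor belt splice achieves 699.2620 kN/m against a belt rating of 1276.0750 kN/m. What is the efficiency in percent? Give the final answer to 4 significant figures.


Eff = 699.2620 / 1276.0750 * 100
Eff = 54.80 %


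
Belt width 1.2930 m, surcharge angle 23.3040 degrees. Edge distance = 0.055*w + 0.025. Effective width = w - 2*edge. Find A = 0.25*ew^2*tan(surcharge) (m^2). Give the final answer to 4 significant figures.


edge = 0.055*1.2930 + 0.025 = 0.096115 m
ew = 1.2930 - 2*0.096115 = 1.10077 m
A = 0.25 * 1.10077^2 * tan(23.3040 deg)
A = 0.1305 m^2


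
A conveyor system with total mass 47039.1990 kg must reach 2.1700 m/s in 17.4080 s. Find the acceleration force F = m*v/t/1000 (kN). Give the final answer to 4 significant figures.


F = 47039.1990 * 2.1700 / 17.4080 / 1000
F = 5.864 kN


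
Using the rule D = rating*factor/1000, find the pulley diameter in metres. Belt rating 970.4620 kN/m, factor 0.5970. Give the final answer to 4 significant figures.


D = 970.4620 * 0.5970 / 1000
D = 0.5794 m


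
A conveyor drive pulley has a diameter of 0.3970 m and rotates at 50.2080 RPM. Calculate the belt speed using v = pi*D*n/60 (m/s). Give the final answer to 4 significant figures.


v = pi * 0.3970 * 50.2080 / 60
v = 1.044 m/s


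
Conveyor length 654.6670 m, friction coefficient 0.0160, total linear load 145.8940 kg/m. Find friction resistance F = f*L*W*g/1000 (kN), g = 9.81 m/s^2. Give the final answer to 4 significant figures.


F = 0.0160 * 654.6670 * 145.8940 * 9.81 / 1000
F = 14.99 kN


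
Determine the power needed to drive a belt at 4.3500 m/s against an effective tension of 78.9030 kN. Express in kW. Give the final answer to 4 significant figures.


P = Te * v = 78.9030 * 4.3500
P = 343.2 kW


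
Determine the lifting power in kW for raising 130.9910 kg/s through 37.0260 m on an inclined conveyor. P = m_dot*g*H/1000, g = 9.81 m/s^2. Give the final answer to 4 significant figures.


P = 130.9910 * 9.81 * 37.0260 / 1000
P = 47.58 kW


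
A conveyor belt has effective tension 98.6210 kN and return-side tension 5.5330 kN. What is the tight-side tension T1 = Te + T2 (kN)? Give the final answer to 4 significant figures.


T1 = Te + T2 = 98.6210 + 5.5330
T1 = 104.2 kN


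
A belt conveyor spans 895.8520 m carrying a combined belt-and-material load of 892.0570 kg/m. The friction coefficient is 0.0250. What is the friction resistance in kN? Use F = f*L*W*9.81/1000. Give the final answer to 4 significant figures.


F = 0.0250 * 895.8520 * 892.0570 * 9.81 / 1000
F = 196.0 kN


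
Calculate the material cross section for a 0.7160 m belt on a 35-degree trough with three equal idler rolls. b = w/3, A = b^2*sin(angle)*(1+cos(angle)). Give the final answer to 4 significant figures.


b = 0.7160/3 = 0.238667 m
A = 0.238667^2 * sin(35 deg) * (1 + cos(35 deg))
A = 0.05944 m^2


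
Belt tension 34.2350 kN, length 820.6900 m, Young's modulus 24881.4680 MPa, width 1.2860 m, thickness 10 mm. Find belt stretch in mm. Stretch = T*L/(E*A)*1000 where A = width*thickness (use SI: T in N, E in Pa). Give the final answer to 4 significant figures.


A = 1.2860 * 0.01 = 0.01286 m^2
Stretch = 34.2350*1000 * 820.6900 / (24881.4680e6 * 0.01286) * 1000
Stretch = 87.81 mm


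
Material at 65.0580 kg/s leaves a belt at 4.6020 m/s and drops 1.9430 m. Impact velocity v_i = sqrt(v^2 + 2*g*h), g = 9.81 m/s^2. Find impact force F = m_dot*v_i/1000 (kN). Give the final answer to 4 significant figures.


v_i = sqrt(4.6020^2 + 2*9.81*1.9430) = 7.70065 m/s
F = 65.0580 * 7.70065 / 1000
F = 0.5010 kN


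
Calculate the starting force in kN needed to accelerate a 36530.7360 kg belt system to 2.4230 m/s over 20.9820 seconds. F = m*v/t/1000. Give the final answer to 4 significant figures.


F = 36530.7360 * 2.4230 / 20.9820 / 1000
F = 4.219 kN


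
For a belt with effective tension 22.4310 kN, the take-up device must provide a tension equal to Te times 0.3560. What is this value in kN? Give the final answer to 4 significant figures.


T_tu = 22.4310 * 0.3560
T_tu = 7.985 kN


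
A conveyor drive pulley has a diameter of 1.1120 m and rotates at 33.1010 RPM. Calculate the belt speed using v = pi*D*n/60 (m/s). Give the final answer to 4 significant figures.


v = pi * 1.1120 * 33.1010 / 60
v = 1.927 m/s


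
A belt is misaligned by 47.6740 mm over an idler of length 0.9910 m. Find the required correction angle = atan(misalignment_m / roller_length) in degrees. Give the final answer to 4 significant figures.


misalign_m = 47.6740 / 1000 = 0.047674 m
angle = atan(0.047674 / 0.9910)
angle = 2.754 deg


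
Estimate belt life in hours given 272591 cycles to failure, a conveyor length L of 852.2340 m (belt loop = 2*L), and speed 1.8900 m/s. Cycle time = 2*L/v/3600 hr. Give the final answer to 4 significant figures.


cycle_time = 2 * 852.2340 / 1.8900 / 3600 = 0.25051 hr
life = 272591 * 0.25051 = 68290 hours


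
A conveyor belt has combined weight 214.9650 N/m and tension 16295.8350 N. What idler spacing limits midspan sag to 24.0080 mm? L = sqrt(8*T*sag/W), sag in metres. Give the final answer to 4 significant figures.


sag = 24.0080/1000 = 0.024008 m
L = sqrt(8 * 16295.8350 * 0.024008 / 214.9650)
L = 3.816 m


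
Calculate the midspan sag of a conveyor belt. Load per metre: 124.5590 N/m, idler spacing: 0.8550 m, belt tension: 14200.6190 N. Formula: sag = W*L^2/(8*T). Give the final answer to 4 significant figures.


sag = 124.5590 * 0.8550^2 / (8 * 14200.6190)
sag = 0.0008015 m


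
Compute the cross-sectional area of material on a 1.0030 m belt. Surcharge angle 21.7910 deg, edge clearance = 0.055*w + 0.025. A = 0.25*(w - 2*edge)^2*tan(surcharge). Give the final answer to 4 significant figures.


edge = 0.055*1.0030 + 0.025 = 0.080165 m
ew = 1.0030 - 2*0.080165 = 0.84267 m
A = 0.25 * 0.84267^2 * tan(21.7910 deg)
A = 0.07097 m^2


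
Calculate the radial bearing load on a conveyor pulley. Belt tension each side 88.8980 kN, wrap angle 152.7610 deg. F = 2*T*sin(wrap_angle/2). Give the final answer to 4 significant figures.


F = 2 * 88.8980 * sin(152.7610/2 deg)
F = 172.8 kN


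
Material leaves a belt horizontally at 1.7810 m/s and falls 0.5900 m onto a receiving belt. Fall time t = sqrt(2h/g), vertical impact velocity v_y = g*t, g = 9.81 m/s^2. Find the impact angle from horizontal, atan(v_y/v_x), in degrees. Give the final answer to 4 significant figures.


t = sqrt(2*0.5900/9.81) = 0.346822 s
v_y = 9.81 * 0.346822 = 3.40232 m/s
angle = atan(3.40232 / 1.7810) = 62.37 deg


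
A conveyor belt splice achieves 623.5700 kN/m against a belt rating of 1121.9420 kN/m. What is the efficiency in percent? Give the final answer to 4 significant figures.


Eff = 623.5700 / 1121.9420 * 100
Eff = 55.58 %


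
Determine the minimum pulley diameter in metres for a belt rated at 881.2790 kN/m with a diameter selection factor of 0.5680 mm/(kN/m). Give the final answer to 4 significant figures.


D = 881.2790 * 0.5680 / 1000
D = 0.5006 m


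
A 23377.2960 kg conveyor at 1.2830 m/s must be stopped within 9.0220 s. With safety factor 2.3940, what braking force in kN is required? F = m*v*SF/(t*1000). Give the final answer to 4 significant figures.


F = 23377.2960 * 1.2830 / 9.0220 * 2.3940 / 1000
F = 7.959 kN


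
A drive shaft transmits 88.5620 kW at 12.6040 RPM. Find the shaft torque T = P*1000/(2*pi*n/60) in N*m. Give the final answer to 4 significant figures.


omega = 2*pi*12.6040/60 = 1.31989 rad/s
T = 88.5620*1000 / 1.31989
T = 67100 N*m


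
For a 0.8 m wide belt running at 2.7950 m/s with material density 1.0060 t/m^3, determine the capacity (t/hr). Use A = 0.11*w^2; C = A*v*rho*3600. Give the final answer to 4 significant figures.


A = 0.11 * 0.8^2 = 0.0704 m^2
C = 0.0704 * 2.7950 * 1.0060 * 3600
C = 712.6 t/hr


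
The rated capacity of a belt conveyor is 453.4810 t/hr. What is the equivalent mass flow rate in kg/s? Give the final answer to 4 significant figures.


m_dot = 453.4810 * 1000 / 3600
m_dot = 126.0 kg/s


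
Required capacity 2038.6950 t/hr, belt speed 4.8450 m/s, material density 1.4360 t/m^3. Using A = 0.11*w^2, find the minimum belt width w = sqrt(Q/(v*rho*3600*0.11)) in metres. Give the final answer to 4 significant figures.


A_req = 2038.6950 / (4.8450 * 1.4360 * 3600) = 0.0813957 m^2
w = sqrt(0.0813957 / 0.11)
w = 0.8602 m


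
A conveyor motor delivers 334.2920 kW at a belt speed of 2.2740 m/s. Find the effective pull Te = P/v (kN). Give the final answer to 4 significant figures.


Te = P / v = 334.2920 / 2.2740
Te = 147.0 kN


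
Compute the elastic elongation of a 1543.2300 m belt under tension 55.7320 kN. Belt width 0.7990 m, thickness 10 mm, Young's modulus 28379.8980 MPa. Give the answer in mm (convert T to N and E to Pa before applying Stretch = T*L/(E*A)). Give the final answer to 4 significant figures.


A = 0.7990 * 0.01 = 0.00799 m^2
Stretch = 55.7320*1000 * 1543.2300 / (28379.8980e6 * 0.00799) * 1000
Stretch = 379.3 mm


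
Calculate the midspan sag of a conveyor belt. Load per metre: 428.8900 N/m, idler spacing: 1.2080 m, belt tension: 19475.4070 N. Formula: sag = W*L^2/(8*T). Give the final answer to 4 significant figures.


sag = 428.8900 * 1.2080^2 / (8 * 19475.4070)
sag = 0.004017 m


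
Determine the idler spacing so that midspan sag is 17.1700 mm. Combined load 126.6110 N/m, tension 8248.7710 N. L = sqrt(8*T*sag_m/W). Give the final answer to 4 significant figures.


sag = 17.1700/1000 = 0.017170 m
L = sqrt(8 * 8248.7710 * 0.017170 / 126.6110)
L = 2.992 m


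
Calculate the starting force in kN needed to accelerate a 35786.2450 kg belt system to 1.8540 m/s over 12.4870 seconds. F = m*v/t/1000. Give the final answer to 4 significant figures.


F = 35786.2450 * 1.8540 / 12.4870 / 1000
F = 5.313 kN


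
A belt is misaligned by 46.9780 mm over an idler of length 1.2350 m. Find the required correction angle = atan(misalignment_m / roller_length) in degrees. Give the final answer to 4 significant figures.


misalign_m = 46.9780 / 1000 = 0.046978 m
angle = atan(0.046978 / 1.2350)
angle = 2.178 deg


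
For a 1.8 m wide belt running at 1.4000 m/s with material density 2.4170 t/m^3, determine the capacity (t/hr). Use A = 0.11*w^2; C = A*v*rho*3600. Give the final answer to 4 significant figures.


A = 0.11 * 1.8^2 = 0.3564 m^2
C = 0.3564 * 1.4000 * 2.4170 * 3600
C = 4342 t/hr


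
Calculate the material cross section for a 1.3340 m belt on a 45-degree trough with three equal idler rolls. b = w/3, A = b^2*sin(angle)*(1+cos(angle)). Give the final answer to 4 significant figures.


b = 1.3340/3 = 0.444667 m
A = 0.444667^2 * sin(45 deg) * (1 + cos(45 deg))
A = 0.2387 m^2


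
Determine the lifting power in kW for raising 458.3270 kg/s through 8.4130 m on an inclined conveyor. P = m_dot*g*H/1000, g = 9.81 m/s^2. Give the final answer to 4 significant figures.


P = 458.3270 * 9.81 * 8.4130 / 1000
P = 37.83 kW


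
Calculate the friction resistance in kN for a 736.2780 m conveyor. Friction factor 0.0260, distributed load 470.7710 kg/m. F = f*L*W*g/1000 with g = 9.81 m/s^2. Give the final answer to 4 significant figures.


F = 0.0260 * 736.2780 * 470.7710 * 9.81 / 1000
F = 88.41 kN


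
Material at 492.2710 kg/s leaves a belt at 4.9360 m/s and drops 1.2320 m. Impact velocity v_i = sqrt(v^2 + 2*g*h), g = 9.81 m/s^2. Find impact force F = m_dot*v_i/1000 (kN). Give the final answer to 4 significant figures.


v_i = sqrt(4.9360^2 + 2*9.81*1.2320) = 6.96677 m/s
F = 492.2710 * 6.96677 / 1000
F = 3.430 kN


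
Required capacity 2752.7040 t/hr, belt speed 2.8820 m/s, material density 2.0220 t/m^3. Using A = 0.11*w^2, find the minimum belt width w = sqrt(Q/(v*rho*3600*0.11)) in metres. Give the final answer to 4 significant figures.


A_req = 2752.7040 / (2.8820 * 2.0220 * 3600) = 0.131215 m^2
w = sqrt(0.131215 / 0.11)
w = 1.092 m


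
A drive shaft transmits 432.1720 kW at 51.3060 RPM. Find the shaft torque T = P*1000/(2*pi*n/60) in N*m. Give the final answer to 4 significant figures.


omega = 2*pi*51.3060/60 = 5.37275 rad/s
T = 432.1720*1000 / 5.37275
T = 80440 N*m


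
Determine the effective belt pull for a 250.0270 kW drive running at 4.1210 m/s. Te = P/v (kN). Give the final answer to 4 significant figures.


Te = P / v = 250.0270 / 4.1210
Te = 60.67 kN


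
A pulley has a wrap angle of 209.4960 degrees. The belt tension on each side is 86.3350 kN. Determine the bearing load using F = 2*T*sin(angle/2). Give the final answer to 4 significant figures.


F = 2 * 86.3350 * sin(209.4960/2 deg)
F = 167.0 kN


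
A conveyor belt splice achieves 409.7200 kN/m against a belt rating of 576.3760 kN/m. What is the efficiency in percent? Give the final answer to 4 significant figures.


Eff = 409.7200 / 576.3760 * 100
Eff = 71.09 %


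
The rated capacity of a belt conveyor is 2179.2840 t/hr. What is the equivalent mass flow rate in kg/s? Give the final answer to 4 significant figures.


m_dot = 2179.2840 * 1000 / 3600
m_dot = 605.4 kg/s


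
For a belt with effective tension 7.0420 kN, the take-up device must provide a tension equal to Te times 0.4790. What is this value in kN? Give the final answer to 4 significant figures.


T_tu = 7.0420 * 0.4790
T_tu = 3.373 kN


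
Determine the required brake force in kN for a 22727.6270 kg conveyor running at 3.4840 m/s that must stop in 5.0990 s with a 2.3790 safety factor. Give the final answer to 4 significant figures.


F = 22727.6270 * 3.4840 / 5.0990 * 2.3790 / 1000
F = 36.94 kN
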